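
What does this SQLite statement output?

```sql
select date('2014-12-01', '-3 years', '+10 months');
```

Adding -3 years to 2014-12-01 gives 2011-12-01.
Adding +10 months to 2011-12-01 gives 2012-10-01.

2012-10-01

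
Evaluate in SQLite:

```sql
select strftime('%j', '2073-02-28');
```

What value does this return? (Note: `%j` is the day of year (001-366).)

059

Day-of-year for 2073-02-28: days since 2073-01-01 inclusive = 59, zero-padded to 059.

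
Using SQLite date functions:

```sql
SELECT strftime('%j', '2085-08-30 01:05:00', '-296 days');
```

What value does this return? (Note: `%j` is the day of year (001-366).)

312

First apply '-296 days': 2085-08-30 01:05:00 → 2084-11-07 01:05:00.
Day-of-year for 2084-11-07: days since 2084-01-01 inclusive = 312, zero-padded to 312.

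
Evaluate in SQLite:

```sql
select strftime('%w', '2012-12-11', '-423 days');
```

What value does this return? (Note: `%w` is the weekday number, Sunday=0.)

First apply '-423 days': 2012-12-11 → 2011-10-15.
2011-10-15 is a Saturday; with Sunday=0 that is 6.

6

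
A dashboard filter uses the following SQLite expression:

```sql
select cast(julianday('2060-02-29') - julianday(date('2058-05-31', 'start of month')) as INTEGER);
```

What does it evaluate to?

`start of month` rewinds 2058-05-31 to 2058-05-01.
30 days remain in May 2058 after the 1st (31 − 1).
Full months from June 2058 through January 2060 contribute their day counts.
Then 29 days into February 2060.
Total: 30 + 30 + 31 + 31 + 30 + 31 + 30 + 31 + 31 + 28 + 31 + 30 + 31 + 30 + 31 + 31 + 30 + 31 + 30 + 31 + 31 + 29 = 669.

669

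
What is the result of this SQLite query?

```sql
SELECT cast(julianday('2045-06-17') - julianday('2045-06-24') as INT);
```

Both dates are in June 2045: 24 − 17 = 7.
The subtraction is earlier − later, so the result is −7 → -7.

-7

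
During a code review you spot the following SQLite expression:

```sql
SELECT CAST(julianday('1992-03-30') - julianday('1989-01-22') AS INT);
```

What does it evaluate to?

9 days remain in January 1989 after the 22nd (31 − 22).
Full months from February 1989 through February 1992 contribute their day counts.
Then 30 days into March 1992.
Total: 9 + 28 + 31 + 30 + 31 + 30 + 31 + 31 + 30 + 31 + 30 + 31 + 31 + 28 + 31 + 30 + 31 + 30 + 31 + 31 + 30 + 31 + 30 + 31 + 31 + 28 + 31 + 30 + 31 + 30 + 31 + 31 + 30 + 31 + 30 + 31 + 31 + 29 + 30 = 1163.

1163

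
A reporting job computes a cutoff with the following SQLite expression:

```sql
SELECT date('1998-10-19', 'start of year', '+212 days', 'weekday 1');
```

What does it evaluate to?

1998-08-03

`start of year` rewinds 1998-10-19 to 1998-01-01.
Applying '+212 days' to 1998-01-01: counting 212 days forward gives 1998-08-01.
`weekday 1` advances to the next Monday; 1998-08-01 is a Saturday, so it moves forward to 1998-08-03.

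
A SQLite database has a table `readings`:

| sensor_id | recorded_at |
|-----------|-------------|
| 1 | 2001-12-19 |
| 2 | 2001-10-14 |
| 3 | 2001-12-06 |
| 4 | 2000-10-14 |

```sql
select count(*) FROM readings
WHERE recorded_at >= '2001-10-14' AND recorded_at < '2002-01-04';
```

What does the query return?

Rows in [2001-10-14, 2002-01-04): 2001-12-19, 2001-10-14, 2001-12-06 → 3 rows.

3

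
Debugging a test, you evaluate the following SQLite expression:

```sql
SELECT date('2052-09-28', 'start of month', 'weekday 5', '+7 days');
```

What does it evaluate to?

`start of month` rewinds 2052-09-28 to 2052-09-01.
`weekday 5` advances to the next Friday; 2052-09-01 is a Sunday, so it moves forward to 2052-09-06.
Advancing 7 more days within September lands on 2052-09-13.

2052-09-13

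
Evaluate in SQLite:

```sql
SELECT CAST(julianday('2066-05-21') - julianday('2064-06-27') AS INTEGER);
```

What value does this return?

693

3 days remain in June 2064 after the 27th (30 − 27).
Full months from July 2064 through April 2066 contribute their day counts.
Then 21 days into May 2066.
Total: 3 + 31 + 31 + 30 + 31 + 30 + 31 + 31 + 28 + 31 + 30 + 31 + 30 + 31 + 31 + 30 + 31 + 30 + 31 + 31 + 28 + 31 + 30 + 21 = 693.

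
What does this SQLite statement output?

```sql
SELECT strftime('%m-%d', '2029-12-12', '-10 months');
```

02-12

First apply '-10 months': 2029-12-12 → 2029-02-12.
`%m-%d` extracts the month-day: 02-12.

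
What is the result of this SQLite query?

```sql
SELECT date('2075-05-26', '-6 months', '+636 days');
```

Adding -6 months to 2075-05-26 gives 2074-11-26.
Applying '+636 days' to 2074-11-26: counting 636 days forward gives 2076-08-23.

2076-08-23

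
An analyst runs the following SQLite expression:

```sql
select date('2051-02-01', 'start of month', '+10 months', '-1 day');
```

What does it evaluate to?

`start of month` rewinds 2051-02-01 to 2051-02-01.
Adding +10 months to 2051-02-01 gives 2051-12-01.
Going back 1 day from 2051-12-01 reaches 2051-11-30 (last day of November, 30 days).

2051-11-30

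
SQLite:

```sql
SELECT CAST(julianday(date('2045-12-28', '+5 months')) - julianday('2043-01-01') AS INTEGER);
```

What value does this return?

Adding +5 months to 2045-12-28 gives 2046-05-28.
30 days remain in January 2043 after the 1st (31 − 1).
Full months from February 2043 through April 2046 contribute their day counts.
Then 28 days into May 2046.
Total: 30 + 28 + 31 + 30 + 31 + 30 + 31 + 31 + 30 + 31 + 30 + 31 + 31 + 29 + 31 + 30 + 31 + 30 + 31 + 31 + 30 + 31 + 30 + 31 + 31 + 28 + 31 + 30 + 31 + 30 + 31 + 31 + 30 + 31 + 30 + 31 + 31 + 28 + 31 + 30 + 28 = 1243.

1243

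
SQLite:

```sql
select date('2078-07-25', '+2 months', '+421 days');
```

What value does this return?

2079-11-20

Adding +2 months to 2078-07-25 gives 2078-09-25.
Applying '+421 days' to 2078-09-25: counting 421 days forward gives 2079-11-20.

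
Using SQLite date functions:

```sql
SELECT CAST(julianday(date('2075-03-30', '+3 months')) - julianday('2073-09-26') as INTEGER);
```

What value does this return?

Adding +3 months to 2075-03-30 gives 2075-06-30.
4 days remain in September 2073 after the 26th (30 − 26).
Full months from October 2073 through May 2075 contribute their day counts.
Then 30 days into June 2075.
Total: 4 + 31 + 30 + 31 + 31 + 28 + 31 + 30 + 31 + 30 + 31 + 31 + 30 + 31 + 30 + 31 + 31 + 28 + 31 + 30 + 31 + 30 = 642.

642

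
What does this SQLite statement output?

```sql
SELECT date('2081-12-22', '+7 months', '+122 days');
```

2082-11-21

Adding +7 months to 2081-12-22 gives 2082-07-22.
Applying '+122 days' to 2082-07-22: counting 122 days forward gives 2082-11-21.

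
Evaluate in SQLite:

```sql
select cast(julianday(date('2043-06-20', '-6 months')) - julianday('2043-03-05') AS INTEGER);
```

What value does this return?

Adding -6 months to 2043-06-20 gives 2042-12-20.
11 days remain in December 2042 after the 20th (31 − 20).
January 2043: 31 days.
February 2043: 28 days.
Then 5 days into March 2043.
Total: 11 + 31 + 28 + 5 = 75.
The subtraction is earlier − later, so the result is −75 → -75.

-75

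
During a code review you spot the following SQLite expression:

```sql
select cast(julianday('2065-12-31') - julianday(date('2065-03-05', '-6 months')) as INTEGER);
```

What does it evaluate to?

482

Adding -6 months to 2065-03-05 gives 2064-09-05.
25 days remain in September 2064 after the 5th (30 − 5).
Full months from October 2064 through November 2065 contribute their day counts.
Then 31 days into December 2065.
Total: 25 + 31 + 30 + 31 + 31 + 28 + 31 + 30 + 31 + 30 + 31 + 31 + 30 + 31 + 30 + 31 = 482.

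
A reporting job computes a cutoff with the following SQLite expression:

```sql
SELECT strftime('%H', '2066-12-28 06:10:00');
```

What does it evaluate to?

06

`%H` extracts the 2-digit hour (00-23): 06.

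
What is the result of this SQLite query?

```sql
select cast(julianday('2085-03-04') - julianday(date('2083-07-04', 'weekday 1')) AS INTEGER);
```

`weekday 1` advances to the next Monday; 2083-07-04 is a Sunday, so it moves forward to 2083-07-05.
26 days remain in July 2083 after the 5th (31 − 5).
Full months from August 2083 through February 2085 contribute their day counts.
Then 4 days into March 2085.
Total: 26 + 31 + 30 + 31 + 30 + 31 + 31 + 29 + 31 + 30 + 31 + 30 + 31 + 31 + 30 + 31 + 30 + 31 + 31 + 28 + 4 = 608.

608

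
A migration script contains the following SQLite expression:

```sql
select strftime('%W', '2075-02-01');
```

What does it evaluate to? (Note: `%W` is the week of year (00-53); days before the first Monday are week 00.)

2075-02-01 is a Friday. SQLite's %W counts Mondays since the year started; the result is 04.

04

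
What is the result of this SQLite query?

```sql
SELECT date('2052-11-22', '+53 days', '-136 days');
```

Applying '+53 days' to 2052-11-22: counting 53 days forward gives 2053-01-14.
Applying '-136 days' to 2053-01-14: counting 136 days back gives 2052-08-31.

2052-08-31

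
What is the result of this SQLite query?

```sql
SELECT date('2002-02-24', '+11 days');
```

2002-03-07

February 2002 has 28 days; 4 remain after the 24th, so 5 days reach 2002-03-01.
Advancing 6 more days within March lands on 2002-03-07.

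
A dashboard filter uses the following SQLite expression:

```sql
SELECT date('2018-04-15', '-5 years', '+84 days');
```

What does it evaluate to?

Adding -5 years to 2018-04-15 gives 2013-04-15.
Applying '+84 days' to 2013-04-15: counting 84 days forward gives 2013-07-08.

2013-07-08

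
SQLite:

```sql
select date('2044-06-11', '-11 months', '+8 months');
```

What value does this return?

2044-03-11

Adding -11 months to 2044-06-11 gives 2043-07-11.
Adding +8 months to 2043-07-11 gives 2044-03-11.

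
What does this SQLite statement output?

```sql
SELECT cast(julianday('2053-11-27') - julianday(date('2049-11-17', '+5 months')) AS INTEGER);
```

1320

Adding +5 months to 2049-11-17 gives 2050-04-17.
13 days remain in April 2050 after the 17th (30 − 17).
Full months from May 2050 through October 2053 contribute their day counts.
Then 27 days into November 2053.
Total: 13 + 31 + 30 + 31 + 31 + 30 + 31 + 30 + 31 + 31 + 28 + 31 + 30 + 31 + 30 + 31 + 31 + 30 + 31 + 30 + 31 + 31 + 29 + 31 + 30 + 31 + 30 + 31 + 31 + 30 + 31 + 30 + 31 + 31 + 28 + 31 + 30 + 31 + 30 + 31 + 31 + 30 + 31 + 27 = 1320.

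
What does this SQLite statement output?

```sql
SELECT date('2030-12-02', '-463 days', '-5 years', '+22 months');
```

2026-06-26

Applying '-463 days' to 2030-12-02: counting 463 days back gives 2029-08-26.
Adding -5 years to 2029-08-26 gives 2024-08-26.
Adding +22 months to 2024-08-26 gives 2026-06-26.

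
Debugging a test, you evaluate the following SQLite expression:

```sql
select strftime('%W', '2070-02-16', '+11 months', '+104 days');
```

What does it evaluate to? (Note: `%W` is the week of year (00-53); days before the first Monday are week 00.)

17

First apply '+11 months', '+104 days': 2070-02-16 → 2071-04-30.
2071-04-30 is a Thursday. SQLite's %W counts Mondays since the year started; the result is 17.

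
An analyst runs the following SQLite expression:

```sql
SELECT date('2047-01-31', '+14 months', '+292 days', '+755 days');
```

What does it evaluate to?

2051-02-11

Adding +14 months to 2047-01-31 gives 2048-03-31.
Applying '+292 days' to 2048-03-31: counting 292 days forward gives 2049-01-17.
Applying '+755 days' to 2049-01-17: counting 755 days forward gives 2051-02-11.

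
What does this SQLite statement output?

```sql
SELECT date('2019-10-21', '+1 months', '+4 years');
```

Adding +1 month to 2019-10-21 gives 2019-11-21.
Adding +4 years to 2019-11-21 gives 2023-11-21.

2023-11-21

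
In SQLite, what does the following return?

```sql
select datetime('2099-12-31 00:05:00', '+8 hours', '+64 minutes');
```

+8 hours from 2099-12-31 00:05:00 is 2099-12-31 08:05:00.
64 minutes = 1h 4m; +64 minutes from 2099-12-31 08:05:00 is 2099-12-31 09:09:00.

2099-12-31 09:09:00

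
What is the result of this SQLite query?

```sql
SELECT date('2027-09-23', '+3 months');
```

2027-12-23

Adding +3 months to 2027-09-23 gives 2027-12-23.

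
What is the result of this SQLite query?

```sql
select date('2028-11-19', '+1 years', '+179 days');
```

2030-05-17

Adding +1 year to 2028-11-19 gives 2029-11-19.
Applying '+179 days' to 2029-11-19: counting 179 days forward gives 2030-05-17.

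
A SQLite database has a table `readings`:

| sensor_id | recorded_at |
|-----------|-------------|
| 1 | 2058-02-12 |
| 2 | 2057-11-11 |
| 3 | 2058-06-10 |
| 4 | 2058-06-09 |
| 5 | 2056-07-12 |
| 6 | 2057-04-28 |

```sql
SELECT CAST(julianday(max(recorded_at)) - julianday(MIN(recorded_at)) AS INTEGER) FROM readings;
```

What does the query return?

698

MIN = 2056-07-12, MAX = 2058-06-10.
19 days remain in July 2056 after the 12th (31 − 12).
Full months from August 2056 through May 2058 contribute their day counts.
Then 10 days into June 2058.
Total: 19 + 31 + 30 + 31 + 30 + 31 + 31 + 28 + 31 + 30 + 31 + 30 + 31 + 31 + 30 + 31 + 30 + 31 + 31 + 28 + 31 + 30 + 31 + 10 = 698.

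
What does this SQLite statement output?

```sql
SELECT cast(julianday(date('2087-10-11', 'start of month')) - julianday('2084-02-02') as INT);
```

1337

`start of month` rewinds 2087-10-11 to 2087-10-01.
27 days remain in February 2084 after the 2nd (29 − 2).
Full months from March 2084 through September 2087 contribute their day counts.
Then 1 day into October 2087.
Total: 27 + 31 + 30 + 31 + 30 + 31 + 31 + 30 + 31 + 30 + 31 + 31 + 28 + 31 + 30 + 31 + 30 + 31 + 31 + 30 + 31 + 30 + 31 + 31 + 28 + 31 + 30 + 31 + 30 + 31 + 31 + 30 + 31 + 30 + 31 + 31 + 28 + 31 + 30 + 31 + 30 + 31 + 31 + 30 + 1 = 1337.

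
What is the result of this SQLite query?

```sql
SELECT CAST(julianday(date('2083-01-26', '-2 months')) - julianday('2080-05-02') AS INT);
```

938

Adding -2 months to 2083-01-26 gives 2082-11-26.
29 days remain in May 2080 after the 2nd (31 − 2).
Full months from June 2080 through October 2082 contribute their day counts.
Then 26 days into November 2082.
Total: 29 + 30 + 31 + 31 + 30 + 31 + 30 + 31 + 31 + 28 + 31 + 30 + 31 + 30 + 31 + 31 + 30 + 31 + 30 + 31 + 31 + 28 + 31 + 30 + 31 + 30 + 31 + 31 + 30 + 31 + 26 = 938.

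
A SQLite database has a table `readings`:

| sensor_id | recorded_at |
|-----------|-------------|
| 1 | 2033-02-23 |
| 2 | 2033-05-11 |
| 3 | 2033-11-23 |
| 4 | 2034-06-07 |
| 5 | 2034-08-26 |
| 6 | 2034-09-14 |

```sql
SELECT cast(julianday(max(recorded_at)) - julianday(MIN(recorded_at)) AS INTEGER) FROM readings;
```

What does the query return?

MIN = 2033-02-23, MAX = 2034-09-14.
5 days remain in February 2033 after the 23rd (28 − 23).
Full months from March 2033 through August 2034 contribute their day counts.
Then 14 days into September 2034.
Total: 5 + 31 + 30 + 31 + 30 + 31 + 31 + 30 + 31 + 30 + 31 + 31 + 28 + 31 + 30 + 31 + 30 + 31 + 31 + 14 = 568.

568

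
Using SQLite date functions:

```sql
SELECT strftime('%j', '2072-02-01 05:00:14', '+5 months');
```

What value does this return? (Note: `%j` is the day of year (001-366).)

183

First apply '+5 months': 2072-02-01 05:00:14 → 2072-07-01 05:00:14.
Day-of-year for 2072-07-01: days since 2072-01-01 inclusive = 183, zero-padded to 183.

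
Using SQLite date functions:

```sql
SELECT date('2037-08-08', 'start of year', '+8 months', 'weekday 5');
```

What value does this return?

2037-09-04

`start of year` rewinds 2037-08-08 to 2037-01-01.
Adding +8 months to 2037-01-01 gives 2037-09-01.
`weekday 5` advances to the next Friday; 2037-09-01 is a Tuesday, so it moves forward to 2037-09-04.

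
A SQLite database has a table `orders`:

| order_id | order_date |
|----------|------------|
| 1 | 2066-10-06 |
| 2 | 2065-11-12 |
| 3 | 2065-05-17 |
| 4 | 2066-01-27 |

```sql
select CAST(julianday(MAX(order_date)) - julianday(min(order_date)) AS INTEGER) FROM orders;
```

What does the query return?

MIN = 2065-05-17, MAX = 2066-10-06.
14 days remain in May 2065 after the 17th (31 − 17).
Full months from June 2065 through September 2066 contribute their day counts.
Then 6 days into October 2066.
Total: 14 + 30 + 31 + 31 + 30 + 31 + 30 + 31 + 31 + 28 + 31 + 30 + 31 + 30 + 31 + 31 + 30 + 6 = 507.

507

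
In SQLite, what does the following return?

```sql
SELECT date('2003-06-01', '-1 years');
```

2002-06-01

Adding -1 year to 2003-06-01 gives 2002-06-01.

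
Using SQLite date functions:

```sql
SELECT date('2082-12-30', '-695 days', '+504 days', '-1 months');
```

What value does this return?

Applying '-695 days' to 2082-12-30: counting 695 days back gives 2081-02-03.
Applying '+504 days' to 2081-02-03: counting 504 days forward gives 2082-06-22.
Adding -1 month to 2082-06-22 gives 2082-05-22.

2082-05-22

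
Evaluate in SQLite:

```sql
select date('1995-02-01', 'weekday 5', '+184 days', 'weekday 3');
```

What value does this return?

1995-08-09

`weekday 5` advances to the next Friday; 1995-02-01 is a Wednesday, so it moves forward to 1995-02-03.
Applying '+184 days' to 1995-02-03: counting 184 days forward gives 1995-08-06.
`weekday 3` advances to the next Wednesday; 1995-08-06 is a Sunday, so it moves forward to 1995-08-09.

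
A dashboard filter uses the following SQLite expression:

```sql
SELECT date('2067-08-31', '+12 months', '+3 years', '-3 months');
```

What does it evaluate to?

Adding +12 months to 2067-08-31 gives 2068-08-31.
Adding +3 years to 2068-08-31 gives 2071-08-31.
Adding -3 months to 2071-08-31 gives 2071-05-31.

2071-05-31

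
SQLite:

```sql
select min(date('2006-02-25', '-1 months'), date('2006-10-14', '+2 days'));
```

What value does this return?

date('2006-02-25', '-1 months') → 2006-01-25.
date('2006-10-14', '+2 days') → 2006-10-16.
Earlier of the two is 2006-01-25.

2006-01-25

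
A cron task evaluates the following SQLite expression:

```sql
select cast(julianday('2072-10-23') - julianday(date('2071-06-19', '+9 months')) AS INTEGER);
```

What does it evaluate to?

218

Adding +9 months to 2071-06-19 gives 2072-03-19.
12 days remain in March 2072 after the 19th (31 − 19).
Full months from April 2072 through September 2072 contribute their day counts.
Then 23 days into October 2072.
Total: 12 + 30 + 31 + 30 + 31 + 31 + 30 + 23 = 218.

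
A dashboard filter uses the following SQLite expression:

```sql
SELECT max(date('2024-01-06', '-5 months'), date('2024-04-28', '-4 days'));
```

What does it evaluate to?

2024-04-24

date('2024-01-06', '-5 months') → 2023-08-06.
date('2024-04-28', '-4 days') → 2024-04-24.
Later of the two is 2024-04-24.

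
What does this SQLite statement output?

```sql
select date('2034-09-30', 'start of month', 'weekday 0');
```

2034-09-03

`start of month` rewinds 2034-09-30 to 2034-09-01.
`weekday 0` advances to the next Sunday; 2034-09-01 is a Friday, so it moves forward to 2034-09-03.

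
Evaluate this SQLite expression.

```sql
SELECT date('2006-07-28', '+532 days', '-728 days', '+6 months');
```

2006-07-13

Applying '+532 days' to 2006-07-28: counting 532 days forward gives 2008-01-11.
Applying '-728 days' to 2008-01-11: counting 728 days back gives 2006-01-13.
Adding +6 months to 2006-01-13 gives 2006-07-13.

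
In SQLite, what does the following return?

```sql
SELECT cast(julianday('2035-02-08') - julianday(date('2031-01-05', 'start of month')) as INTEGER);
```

`start of month` rewinds 2031-01-05 to 2031-01-01.
30 days remain in January 2031 after the 1st (31 − 1).
Full months from February 2031 through January 2035 contribute their day counts.
Then 8 days into February 2035.
Total: 30 + 28 + 31 + 30 + 31 + 30 + 31 + 31 + 30 + 31 + 30 + 31 + 31 + 29 + 31 + 30 + 31 + 30 + 31 + 31 + 30 + 31 + 30 + 31 + 31 + 28 + 31 + 30 + 31 + 30 + 31 + 31 + 30 + 31 + 30 + 31 + 31 + 28 + 31 + 30 + 31 + 30 + 31 + 31 + 30 + 31 + 30 + 31 + 31 + 8 = 1499.

1499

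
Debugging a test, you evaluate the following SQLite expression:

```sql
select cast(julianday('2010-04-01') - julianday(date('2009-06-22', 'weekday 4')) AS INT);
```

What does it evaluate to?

`weekday 4` advances to the next Thursday; 2009-06-22 is a Monday, so it moves forward to 2009-06-25.
5 days remain in June 2009 after the 25th (30 − 25).
Full months from July 2009 through March 2010 contribute their day counts.
Then 1 day into April 2010.
Total: 5 + 31 + 31 + 30 + 31 + 30 + 31 + 31 + 28 + 31 + 1 = 280.

280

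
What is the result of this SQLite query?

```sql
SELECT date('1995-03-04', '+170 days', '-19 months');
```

1994-01-21

Applying '+170 days' to 1995-03-04: counting 170 days forward gives 1995-08-21.
Adding -19 months to 1995-08-21 gives 1994-01-21.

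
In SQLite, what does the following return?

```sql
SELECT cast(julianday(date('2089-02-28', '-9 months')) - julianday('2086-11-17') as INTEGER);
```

558

Adding -9 months to 2089-02-28 gives 2088-05-28.
13 days remain in November 2086 after the 17th (30 − 17).
Full months from December 2086 through April 2088 contribute their day counts.
Then 28 days into May 2088.
Total: 13 + 31 + 31 + 28 + 31 + 30 + 31 + 30 + 31 + 31 + 30 + 31 + 30 + 31 + 31 + 29 + 31 + 30 + 28 = 558.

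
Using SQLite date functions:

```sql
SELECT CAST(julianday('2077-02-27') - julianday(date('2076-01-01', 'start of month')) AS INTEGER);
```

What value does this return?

423

`start of month` rewinds 2076-01-01 to 2076-01-01.
30 days remain in January 2076 after the 1st (31 − 1).
Full months from February 2076 through January 2077 contribute their day counts.
Then 27 days into February 2077.
Total: 30 + 29 + 31 + 30 + 31 + 30 + 31 + 31 + 30 + 31 + 30 + 31 + 31 + 27 = 423.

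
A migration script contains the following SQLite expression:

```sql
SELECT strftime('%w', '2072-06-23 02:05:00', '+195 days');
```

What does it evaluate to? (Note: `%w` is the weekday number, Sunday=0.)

3

First apply '+195 days': 2072-06-23 02:05:00 → 2073-01-04 02:05:00.
2073-01-04 is a Wednesday; with Sunday=0 that is 3.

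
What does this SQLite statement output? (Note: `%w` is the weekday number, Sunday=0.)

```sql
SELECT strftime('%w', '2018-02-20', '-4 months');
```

5

First apply '-4 months': 2018-02-20 → 2017-10-20.
2017-10-20 is a Friday; with Sunday=0 that is 5.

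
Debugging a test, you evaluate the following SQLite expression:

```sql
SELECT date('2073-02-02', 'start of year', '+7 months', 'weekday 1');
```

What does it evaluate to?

`start of year` rewinds 2073-02-02 to 2073-01-01.
Adding +7 months to 2073-01-01 gives 2073-08-01.
`weekday 1` advances to the next Monday; 2073-08-01 is a Tuesday, so it moves forward to 2073-08-07.

2073-08-07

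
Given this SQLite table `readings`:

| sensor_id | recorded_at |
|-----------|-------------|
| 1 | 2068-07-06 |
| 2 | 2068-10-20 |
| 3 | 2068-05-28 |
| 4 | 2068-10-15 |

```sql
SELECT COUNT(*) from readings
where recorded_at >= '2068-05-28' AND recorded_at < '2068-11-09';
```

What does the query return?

Rows in [2068-05-28, 2068-11-09): 2068-07-06, 2068-10-20, 2068-05-28, 2068-10-15 → 4 rows.

4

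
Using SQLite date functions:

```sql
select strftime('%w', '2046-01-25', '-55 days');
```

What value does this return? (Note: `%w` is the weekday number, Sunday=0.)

5

First apply '-55 days': 2046-01-25 → 2045-12-01.
2045-12-01 is a Friday; with Sunday=0 that is 5.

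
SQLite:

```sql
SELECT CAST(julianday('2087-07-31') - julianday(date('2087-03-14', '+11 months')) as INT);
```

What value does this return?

Adding +11 months to 2087-03-14 gives 2088-02-14.
0 days remain in July 2087 after the 31st (31 − 31).
Full months from August 2087 through January 2088 contribute their day counts.
Then 14 days into February 2088.
Total: 0 + 31 + 30 + 31 + 30 + 31 + 31 + 14 = 198.
The subtraction is earlier − later, so the result is −198 → -198.

-198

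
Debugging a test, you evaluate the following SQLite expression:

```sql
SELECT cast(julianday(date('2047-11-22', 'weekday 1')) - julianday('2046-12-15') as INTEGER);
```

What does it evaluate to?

345

`weekday 1` advances to the next Monday; 2047-11-22 is a Friday, so it moves forward to 2047-11-25.
16 days remain in December 2046 after the 15th (31 − 15).
Full months from January 2047 through October 2047 contribute their day counts.
Then 25 days into November 2047.
Total: 16 + 31 + 28 + 31 + 30 + 31 + 30 + 31 + 31 + 30 + 31 + 25 = 345.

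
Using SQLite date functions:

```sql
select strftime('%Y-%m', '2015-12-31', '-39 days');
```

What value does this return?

First apply '-39 days': 2015-12-31 → 2015-11-22.
`%Y-%m` extracts the year-month: 2015-11.

2015-11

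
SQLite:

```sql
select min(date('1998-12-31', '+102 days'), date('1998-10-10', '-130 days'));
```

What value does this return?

1998-06-02

date('1998-12-31', '+102 days') → 1999-04-12.
date('1998-10-10', '-130 days') → 1998-06-02.
Earlier of the two is 1998-06-02.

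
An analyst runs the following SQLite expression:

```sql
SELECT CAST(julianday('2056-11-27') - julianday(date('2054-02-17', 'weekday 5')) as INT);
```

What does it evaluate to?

`weekday 5` advances to the next Friday; 2054-02-17 is a Tuesday, so it moves forward to 2054-02-20.
8 days remain in February 2054 after the 20th (28 − 20).
Full months from March 2054 through October 2056 contribute their day counts.
Then 27 days into November 2056.
Total: 8 + 31 + 30 + 31 + 30 + 31 + 31 + 30 + 31 + 30 + 31 + 31 + 28 + 31 + 30 + 31 + 30 + 31 + 31 + 30 + 31 + 30 + 31 + 31 + 29 + 31 + 30 + 31 + 30 + 31 + 31 + 30 + 31 + 27 = 1011.

1011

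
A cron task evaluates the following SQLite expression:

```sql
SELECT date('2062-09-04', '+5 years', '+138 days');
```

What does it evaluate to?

Adding +5 years to 2062-09-04 gives 2067-09-04.
Applying '+138 days' to 2067-09-04: counting 138 days forward gives 2068-01-20.

2068-01-20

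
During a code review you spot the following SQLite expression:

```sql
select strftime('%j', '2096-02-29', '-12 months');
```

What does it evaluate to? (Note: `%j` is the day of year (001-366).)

060

First apply '-12 months': 2096-02-29 → 2095-03-01.
Day-of-year for 2095-03-01: days since 2095-01-01 inclusive = 60, zero-padded to 060.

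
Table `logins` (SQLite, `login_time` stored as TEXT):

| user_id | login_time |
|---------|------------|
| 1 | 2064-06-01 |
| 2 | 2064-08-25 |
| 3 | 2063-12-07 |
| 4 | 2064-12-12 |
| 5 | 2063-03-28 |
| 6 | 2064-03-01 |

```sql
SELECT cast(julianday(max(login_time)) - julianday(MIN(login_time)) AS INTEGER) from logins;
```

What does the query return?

625

MIN = 2063-03-28, MAX = 2064-12-12.
3 days remain in March 2063 after the 28th (31 − 28).
Full months from April 2063 through November 2064 contribute their day counts.
Then 12 days into December 2064.
Total: 3 + 30 + 31 + 30 + 31 + 31 + 30 + 31 + 30 + 31 + 31 + 29 + 31 + 30 + 31 + 30 + 31 + 31 + 30 + 31 + 30 + 12 = 625.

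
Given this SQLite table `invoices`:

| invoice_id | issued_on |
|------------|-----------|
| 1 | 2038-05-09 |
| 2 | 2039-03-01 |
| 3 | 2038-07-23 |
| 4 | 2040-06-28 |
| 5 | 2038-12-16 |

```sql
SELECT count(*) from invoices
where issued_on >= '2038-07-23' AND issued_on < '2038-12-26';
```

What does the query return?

2

Rows in [2038-07-23, 2038-12-26): 2038-07-23, 2038-12-16 → 2 rows.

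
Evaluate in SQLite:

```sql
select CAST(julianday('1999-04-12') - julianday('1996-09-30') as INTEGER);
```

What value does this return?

0 days remain in September 1996 after the 30th (30 − 30).
Full months from October 1996 through March 1999 contribute their day counts.
Then 12 days into April 1999.
Total: 0 + 31 + 30 + 31 + 31 + 28 + 31 + 30 + 31 + 30 + 31 + 31 + 30 + 31 + 30 + 31 + 31 + 28 + 31 + 30 + 31 + 30 + 31 + 31 + 30 + 31 + 30 + 31 + 31 + 28 + 31 + 12 = 924.

924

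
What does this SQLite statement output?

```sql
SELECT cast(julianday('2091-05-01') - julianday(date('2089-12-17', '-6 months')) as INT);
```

Adding -6 months to 2089-12-17 gives 2089-06-17.
13 days remain in June 2089 after the 17th (30 − 17).
Full months from July 2089 through April 2091 contribute their day counts.
Then 1 day into May 2091.
Total: 13 + 31 + 31 + 30 + 31 + 30 + 31 + 31 + 28 + 31 + 30 + 31 + 30 + 31 + 31 + 30 + 31 + 30 + 31 + 31 + 28 + 31 + 30 + 1 = 683.

683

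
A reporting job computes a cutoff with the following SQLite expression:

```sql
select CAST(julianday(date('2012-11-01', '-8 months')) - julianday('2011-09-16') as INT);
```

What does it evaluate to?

167

Adding -8 months to 2012-11-01 gives 2012-03-01.
14 days remain in September 2011 after the 16th (30 − 16).
October 2011: 31 days.
November 2011: 30 days.
December 2011: 31 days.
January 2012: 31 days.
February 2012: 29 days (leap year).
Then 1 day into March 2012.
Total: 14 + 31 + 30 + 31 + 31 + 29 + 1 = 167.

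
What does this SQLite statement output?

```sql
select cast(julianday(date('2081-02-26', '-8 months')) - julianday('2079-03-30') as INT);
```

Adding -8 months to 2081-02-26 gives 2080-06-26.
1 day remains in March 2079 after the 30th (31 − 30).
Full months from April 2079 through May 2080 contribute their day counts.
Then 26 days into June 2080.
Total: 1 + 30 + 31 + 30 + 31 + 31 + 30 + 31 + 30 + 31 + 31 + 29 + 31 + 30 + 31 + 26 = 454.

454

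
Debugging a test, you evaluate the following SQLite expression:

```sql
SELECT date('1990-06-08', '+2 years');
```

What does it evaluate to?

Adding +2 years to 1990-06-08 gives 1992-06-08.

1992-06-08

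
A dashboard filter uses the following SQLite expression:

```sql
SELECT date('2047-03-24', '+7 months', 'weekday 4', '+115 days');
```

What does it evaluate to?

2048-02-16

Adding +7 months to 2047-03-24 gives 2047-10-24.
`weekday 4` advances to the next Thursday; 2047-10-24 is already a Thursday, so it stays at 2047-10-24.
Applying '+115 days' to 2047-10-24: counting 115 days forward gives 2048-02-16.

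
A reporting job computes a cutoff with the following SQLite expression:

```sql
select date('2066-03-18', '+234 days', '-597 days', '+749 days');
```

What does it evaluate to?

2067-04-08

Applying '+234 days' to 2066-03-18: counting 234 days forward gives 2066-11-07.
Applying '-597 days' to 2066-11-07: counting 597 days back gives 2065-03-20.
Applying '+749 days' to 2065-03-20: counting 749 days forward gives 2067-04-08.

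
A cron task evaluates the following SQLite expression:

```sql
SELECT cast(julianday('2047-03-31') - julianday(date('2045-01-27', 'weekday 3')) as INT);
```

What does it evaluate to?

788

`weekday 3` advances to the next Wednesday; 2045-01-27 is a Friday, so it moves forward to 2045-02-01.
27 days remain in February 2045 after the 1st (28 − 1).
Full months from March 2045 through February 2047 contribute their day counts.
Then 31 days into March 2047.
Total: 27 + 31 + 30 + 31 + 30 + 31 + 31 + 30 + 31 + 30 + 31 + 31 + 28 + 31 + 30 + 31 + 30 + 31 + 31 + 30 + 31 + 30 + 31 + 31 + 28 + 31 = 788.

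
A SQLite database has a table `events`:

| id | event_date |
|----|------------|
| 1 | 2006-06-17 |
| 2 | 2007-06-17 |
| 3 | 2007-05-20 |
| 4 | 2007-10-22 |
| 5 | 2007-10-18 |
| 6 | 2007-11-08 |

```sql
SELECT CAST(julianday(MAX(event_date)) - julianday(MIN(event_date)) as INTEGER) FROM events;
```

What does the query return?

509

MIN = 2006-06-17, MAX = 2007-11-08.
13 days remain in June 2006 after the 17th (30 − 17).
Full months from July 2006 through October 2007 contribute their day counts.
Then 8 days into November 2007.
Total: 13 + 31 + 31 + 30 + 31 + 30 + 31 + 31 + 28 + 31 + 30 + 31 + 30 + 31 + 31 + 30 + 31 + 8 = 509.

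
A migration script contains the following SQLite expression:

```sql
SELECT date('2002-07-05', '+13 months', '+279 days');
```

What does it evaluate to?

Adding +13 months to 2002-07-05 gives 2003-08-05.
Applying '+279 days' to 2003-08-05: counting 279 days forward gives 2004-05-10.

2004-05-10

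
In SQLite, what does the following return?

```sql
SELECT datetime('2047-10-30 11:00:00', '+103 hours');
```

2047-11-03 18:00:00

+103 hours from 2047-10-30 11:00:00 is 2047-11-03 18:00:00 (crosses midnight).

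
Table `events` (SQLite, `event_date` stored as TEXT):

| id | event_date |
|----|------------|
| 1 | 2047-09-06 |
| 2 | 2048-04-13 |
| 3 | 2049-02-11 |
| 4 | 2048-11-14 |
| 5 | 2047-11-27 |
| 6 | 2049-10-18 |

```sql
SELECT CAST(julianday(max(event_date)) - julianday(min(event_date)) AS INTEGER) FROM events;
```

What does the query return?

MIN = 2047-09-06, MAX = 2049-10-18.
24 days remain in September 2047 after the 6th (30 − 6).
Full months from October 2047 through September 2049 contribute their day counts.
Then 18 days into October 2049.
Total: 24 + 31 + 30 + 31 + 31 + 29 + 31 + 30 + 31 + 30 + 31 + 31 + 30 + 31 + 30 + 31 + 31 + 28 + 31 + 30 + 31 + 30 + 31 + 31 + 30 + 18 = 773.

773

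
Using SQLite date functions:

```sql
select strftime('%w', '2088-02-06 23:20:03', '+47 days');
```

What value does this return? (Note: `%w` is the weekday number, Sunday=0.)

First apply '+47 days': 2088-02-06 23:20:03 → 2088-03-24 23:20:03.
2088-03-24 is a Wednesday; with Sunday=0 that is 3.

3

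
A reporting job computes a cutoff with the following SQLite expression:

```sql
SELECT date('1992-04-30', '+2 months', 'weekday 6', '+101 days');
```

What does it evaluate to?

1992-10-13

Adding +2 months to 1992-04-30 gives 1992-06-30.
`weekday 6` advances to the next Saturday; 1992-06-30 is a Tuesday, so it moves forward to 1992-07-04.
Applying '+101 days' to 1992-07-04: counting 101 days forward gives 1992-10-13.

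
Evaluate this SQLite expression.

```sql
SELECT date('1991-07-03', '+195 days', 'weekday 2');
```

1992-01-14

Applying '+195 days' to 1991-07-03: counting 195 days forward gives 1992-01-14.
`weekday 2` advances to the next Tuesday; 1992-01-14 is already a Tuesday, so it stays at 1992-01-14.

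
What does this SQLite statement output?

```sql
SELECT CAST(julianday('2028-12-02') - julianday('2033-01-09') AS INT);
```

29 days remain in December 2028 after the 2nd (31 − 2).
Full months from January 2029 through December 2032 contribute their day counts.
Then 9 days into January 2033.
Total: 29 + 31 + 28 + 31 + 30 + 31 + 30 + 31 + 31 + 30 + 31 + 30 + 31 + 31 + 28 + 31 + 30 + 31 + 30 + 31 + 31 + 30 + 31 + 30 + 31 + 31 + 28 + 31 + 30 + 31 + 30 + 31 + 31 + 30 + 31 + 30 + 31 + 31 + 29 + 31 + 30 + 31 + 30 + 31 + 31 + 30 + 31 + 30 + 31 + 9 = 1499.
The subtraction is earlier − later, so the result is −1499 → -1499.

-1499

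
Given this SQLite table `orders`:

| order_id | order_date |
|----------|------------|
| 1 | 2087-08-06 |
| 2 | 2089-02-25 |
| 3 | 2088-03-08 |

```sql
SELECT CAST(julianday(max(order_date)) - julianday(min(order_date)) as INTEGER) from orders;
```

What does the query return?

MIN = 2087-08-06, MAX = 2089-02-25.
25 days remain in August 2087 after the 6th (31 − 6).
Full months from September 2087 through January 2089 contribute their day counts.
Then 25 days into February 2089.
Total: 25 + 30 + 31 + 30 + 31 + 31 + 29 + 31 + 30 + 31 + 30 + 31 + 31 + 30 + 31 + 30 + 31 + 31 + 25 = 569.

569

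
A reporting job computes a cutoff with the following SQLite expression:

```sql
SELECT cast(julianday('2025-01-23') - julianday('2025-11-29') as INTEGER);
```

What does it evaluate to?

-310

8 days remain in January 2025 after the 23rd (31 − 23).
Full months from February 2025 through October 2025 contribute their day counts.
Then 29 days into November 2025.
Total: 8 + 28 + 31 + 30 + 31 + 30 + 31 + 31 + 30 + 31 + 29 = 310.
The subtraction is earlier − later, so the result is −310 → -310.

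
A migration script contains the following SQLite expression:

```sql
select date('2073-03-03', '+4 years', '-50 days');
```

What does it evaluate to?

Adding +4 years to 2073-03-03 gives 2077-03-03.
Applying '-50 days' to 2077-03-03: counting 50 days back gives 2077-01-12.

2077-01-12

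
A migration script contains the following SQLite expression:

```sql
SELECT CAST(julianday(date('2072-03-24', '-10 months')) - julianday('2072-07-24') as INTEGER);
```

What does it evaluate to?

Adding -10 months to 2072-03-24 gives 2071-05-24.
7 days remain in May 2071 after the 24th (31 − 24).
Full months from June 2071 through June 2072 contribute their day counts.
Then 24 days into July 2072.
Total: 7 + 30 + 31 + 31 + 30 + 31 + 30 + 31 + 31 + 29 + 31 + 30 + 31 + 30 + 24 = 427.
The subtraction is earlier − later, so the result is −427 → -427.

-427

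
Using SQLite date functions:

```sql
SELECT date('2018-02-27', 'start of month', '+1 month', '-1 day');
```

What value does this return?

2018-02-28

`start of month` rewinds 2018-02-27 to 2018-02-01.
Adding +1 month to 2018-02-01 gives 2018-03-01.
Going back 1 day from 2018-03-01 reaches 2018-02-28 (last day of February, 28 days).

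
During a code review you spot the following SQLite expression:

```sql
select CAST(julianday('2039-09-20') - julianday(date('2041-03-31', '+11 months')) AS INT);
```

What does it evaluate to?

-895

Adding +11 months to 2041-03-31 targets 2042-02-31. February 2042 has only 28 days, so SQLite normalizes the 3-day overflow forward to 2042-03-03.
10 days remain in September 2039 after the 20th (30 − 20).
Full months from October 2039 through February 2042 contribute their day counts.
Then 3 days into March 2042.
Total: 10 + 31 + 30 + 31 + 31 + 29 + 31 + 30 + 31 + 30 + 31 + 31 + 30 + 31 + 30 + 31 + 31 + 28 + 31 + 30 + 31 + 30 + 31 + 31 + 30 + 31 + 30 + 31 + 31 + 28 + 3 = 895.
The subtraction is earlier − later, so the result is −895 → -895.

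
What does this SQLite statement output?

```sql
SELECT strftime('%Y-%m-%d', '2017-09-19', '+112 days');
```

2018-01-09

First apply '+112 days': 2017-09-19 → 2018-01-09.
`%Y-%m-%d` extracts the ISO date: 2018-01-09.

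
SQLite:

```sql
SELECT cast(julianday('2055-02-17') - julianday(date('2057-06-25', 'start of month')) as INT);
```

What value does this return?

-835

`start of month` rewinds 2057-06-25 to 2057-06-01.
11 days remain in February 2055 after the 17th (28 − 17).
Full months from March 2055 through May 2057 contribute their day counts.
Then 1 day into June 2057.
Total: 11 + 31 + 30 + 31 + 30 + 31 + 31 + 30 + 31 + 30 + 31 + 31 + 29 + 31 + 30 + 31 + 30 + 31 + 31 + 30 + 31 + 30 + 31 + 31 + 28 + 31 + 30 + 31 + 1 = 835.
The subtraction is earlier − later, so the result is −835 → -835.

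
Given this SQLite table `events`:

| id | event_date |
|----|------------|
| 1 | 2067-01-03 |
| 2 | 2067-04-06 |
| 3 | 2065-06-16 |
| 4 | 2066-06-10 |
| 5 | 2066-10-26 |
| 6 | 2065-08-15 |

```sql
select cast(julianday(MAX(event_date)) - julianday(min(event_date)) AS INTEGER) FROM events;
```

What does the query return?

659

MIN = 2065-06-16, MAX = 2067-04-06.
14 days remain in June 2065 after the 16th (30 − 16).
Full months from July 2065 through March 2067 contribute their day counts.
Then 6 days into April 2067.
Total: 14 + 31 + 31 + 30 + 31 + 30 + 31 + 31 + 28 + 31 + 30 + 31 + 30 + 31 + 31 + 30 + 31 + 30 + 31 + 31 + 28 + 31 + 6 = 659.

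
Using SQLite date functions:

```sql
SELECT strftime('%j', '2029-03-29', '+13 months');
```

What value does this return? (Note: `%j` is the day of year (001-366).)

119

First apply '+13 months': 2029-03-29 → 2030-04-29.
Day-of-year for 2030-04-29: days since 2030-01-01 inclusive = 119, zero-padded to 119.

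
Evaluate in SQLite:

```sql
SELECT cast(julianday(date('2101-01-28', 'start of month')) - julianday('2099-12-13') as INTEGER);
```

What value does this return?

384

`start of month` rewinds 2101-01-28 to 2101-01-01.
18 days remain in December 2099 after the 13th (31 − 13).
Full months from January 2100 through December 2100 contribute their day counts.
Then 1 day into January 2101.
Total: 18 + 31 + 28 + 31 + 30 + 31 + 30 + 31 + 31 + 30 + 31 + 30 + 31 + 1 = 384.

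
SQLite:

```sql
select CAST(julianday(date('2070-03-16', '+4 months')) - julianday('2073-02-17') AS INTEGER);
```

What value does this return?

-947

Adding +4 months to 2070-03-16 gives 2070-07-16.
15 days remain in July 2070 after the 16th (31 − 16).
Full months from August 2070 through January 2073 contribute their day counts.
Then 17 days into February 2073.
Total: 15 + 31 + 30 + 31 + 30 + 31 + 31 + 28 + 31 + 30 + 31 + 30 + 31 + 31 + 30 + 31 + 30 + 31 + 31 + 29 + 31 + 30 + 31 + 30 + 31 + 31 + 30 + 31 + 30 + 31 + 31 + 17 = 947.
The subtraction is earlier − later, so the result is −947 → -947.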